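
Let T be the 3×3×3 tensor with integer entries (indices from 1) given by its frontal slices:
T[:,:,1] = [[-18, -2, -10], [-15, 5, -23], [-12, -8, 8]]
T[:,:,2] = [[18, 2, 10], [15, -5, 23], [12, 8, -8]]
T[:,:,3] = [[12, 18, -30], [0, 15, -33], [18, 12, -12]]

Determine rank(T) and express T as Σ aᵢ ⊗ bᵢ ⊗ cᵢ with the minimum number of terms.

Lower bound: the mode-2 unfolding of T (rows indexed by j, columns by (i,k) = (1,1), (1,2), (1,3), (2,1), (2,2), (2,3), (3,1), (3,2), (3,3)) is [[-18, 18, 12, -15, 15, 0, -12, 12, 18], [-2, 2, 18, 5, -5, 15, -8, 8, 12], [-10, 10, -30, -23, 23, -33, 8, -8, -12]].
There the 2×2 minor on rows j ∈ {1, 2}, columns (i,k) ∈ {(1,1), (1,3)} is det [[-18, 12], [-2, 18]] = -300 ≠ 0, so this unfolding has rank ≥ 2; CP rank is at least every unfolding rank, so rank(T) ≥ 2. (Unfolding ranks only ever bound the CP rank from below — rank(T) can be strictly larger than all of them — so the matching upper bound has to come from an explicit 2-term decomposition.)
Upper bound — finding two terms. Write S_k = T[:,:,k] for the frontal slices: S₁ = [[-18, -2, -10], [-15, 5, -23], [-12, -8, 8]], S₂ = [[18, 2, 10], [15, -5, 23], [12, 8, -8]], S₃ = [[12, 18, -30], [0, 15, -33], [18, 12, -12]].
If T = a₁ ⊗ b₁ ⊗ c₁ + a₂ ⊗ b₂ ⊗ c₂ then each S_k = c₁[k]·a₁b₁ᵀ + c₂[k]·a₂b₂ᵀ. S₁ and S₃ are linearly independent, so a₁b₁ᵀ and a₂b₂ᵀ must span the same plane of matrices: they are the rank-1 matrices of the form x·S₁ + y·S₃.
The 2×2 minor of x·S₁ + y·S₃ on rows {1,2}, columns {1,2} is −120·x² + 60·xy + 180·y² = (-60)·(2·x − 3·y)(x + y), vanishing at (x:y) = (3:2) and (1:-1).
M₁ = 3·S₁ + 2·S₃ = [[-30, 30, -90], [-45, 45, -135], [0, 0, 0]] = (-15)·[2, 3, 0][1, -1, 3]ᵀ and M₂ = S₁ − S₃ = [[-30, -20, 20], [-15, -10, 10], [-30, -20, 20]] = (-5)·[2, 1, 2][3, 2, -2]ᵀ, so take a₁ = [2, 3, 0], b₁ = [1, -1, 3], a₂ = [2, 1, 2], b₂ = [3, 2, -2].
Each slice is an integer combination of E₁ = a₁b₁ᵀ and E₂ = a₂b₂ᵀ: S₁ = −3·E₁ − 2·E₂, S₂ = 3·E₁ + 2·E₂, S₃ = −3·E₁ + 3·E₂; reading off coefficients, c₁ = [-3, 3, -3] and c₂ = [-2, 2, 3].
Hence T = [2, 3, 0] ⊗ [1, -1, 3] ⊗ [-3, 3, -3] + [2, 1, 2] ⊗ [3, 2, -2] ⊗ [-2, 2, 3], so rank(T) ≤ 2.
These bounds meet, so rank(T) = 2.

rank(T) = 2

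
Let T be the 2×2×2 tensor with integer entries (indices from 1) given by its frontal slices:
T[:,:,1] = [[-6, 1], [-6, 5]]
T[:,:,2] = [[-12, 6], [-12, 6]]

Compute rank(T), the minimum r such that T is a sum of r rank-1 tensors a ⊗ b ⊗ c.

2

Lower bound: the mode-2 unfolding of T (rows indexed by j, columns by (i,k) = (1,1), (1,2), (2,1), (2,2)) is [[-6, -12, -6, -12], [1, 6, 5, 6]].
There the 2×2 minor on rows j ∈ {1, 2}, columns (i,k) ∈ {(1,1), (1,2)} is det [[-6, -12], [1, 6]] = -24 ≠ 0, so this unfolding has rank ≥ 2; CP rank is at least every unfolding rank, so rank(T) ≥ 2. (Flattening ranks never certify an upper bound on CP rank; for that we must actually write T with 2 rank-1 terms.)
Upper bound — finding two terms. Write S_k = T[:,:,k] for the frontal slices: S₁ = [[-6, 1], [-6, 5]], S₂ = [[-12, 6], [-12, 6]].
If T = a₁ ⊗ b₁ ⊗ c₁ + a₂ ⊗ b₂ ⊗ c₂ then each S_k = c₁[k]·a₁b₁ᵀ + c₂[k]·a₂b₂ᵀ. S₁ and S₂ are linearly independent, so a₁b₁ᵀ and a₂b₂ᵀ must span the same plane of matrices: they are the rank-1 matrices of the form x·S₁ + y·S₂.
det(x·S₁ + y·S₂) is −24·x² − 48·xy = (-24)·(x + 2·y)(x), vanishing at (x:y) = (2:-1) and (0:1).
M₁ = 2·S₁ − S₂ = [[0, -4], [0, 4]] = (-4)·[1, -1][0, 1]ᵀ and M₂ = S₂ = [[-12, 6], [-12, 6]] = (-6)·[1, 1][2, -1]ᵀ, so take a₁ = [1, -1], b₁ = [0, 1], a₂ = [1, 1], b₂ = [2, -1].
Each slice is an integer combination of E₁ = a₁b₁ᵀ and E₂ = a₂b₂ᵀ: S₁ = −2·E₁ − 3·E₂, S₂ = −6·E₂; reading off coefficients, c₁ = [-2, 0] and c₂ = [-3, -6].
Hence T = [1, -1] ⊗ [0, 1] ⊗ [-2, 0] + [1, 1] ⊗ [2, -1] ⊗ [-3, -6], so rank(T) ≤ 2.
These bounds meet, so rank(T) = 2.
Check entry T[1,2,2] = 6: (1)·(1)·(0) + (1)·(-1)·(-6) = 6.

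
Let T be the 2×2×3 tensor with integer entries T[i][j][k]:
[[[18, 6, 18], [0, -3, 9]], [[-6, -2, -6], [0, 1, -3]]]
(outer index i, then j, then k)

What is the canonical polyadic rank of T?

2

Lower bound: the mode-2 unfolding of T (rows indexed by j, columns by (i,k) = (0,0), (0,1), (0,2), (1,0), (1,1), (1,2)) is [[18, 6, 18, -6, -2, -6], [0, -3, 9, 0, 1, -3]].
There the 2×2 minor on rows j ∈ {0, 1}, columns (i,k) ∈ {(0,0), (0,1)} is det [[18, 6], [0, -3]] = -54 ≠ 0, so this unfolding has rank ≥ 2; CP rank is at least every unfolding rank, so rank(T) ≥ 2. (Flattening ranks never certify an upper bound on CP rank; for that we must actually write T with 2 rank-1 terms.)
Upper bound — finding two terms. Every mode-1 slice of T is a multiple of one matrix: T[i,:,:] = a[i]·M with a = [3, -1] and M = [[6, 2, 6], [0, -1, 3]] (rows indexed by j, columns by k). So it suffices to write M as a sum of two rank-1 matrices.
Splitting M by its rows (j = 0, 1), M = [1, 0][6, 2, 6]ᵀ + [0, 1][0, -1, 3]ᵀ.
Hence T = [3, -1] ⊗ [1, 0] ⊗ [6, 2, 6] + [3, -1] ⊗ [0, 1] ⊗ [0, -1, 3], so rank(T) ≤ 2.
These bounds meet, so rank(T) = 2.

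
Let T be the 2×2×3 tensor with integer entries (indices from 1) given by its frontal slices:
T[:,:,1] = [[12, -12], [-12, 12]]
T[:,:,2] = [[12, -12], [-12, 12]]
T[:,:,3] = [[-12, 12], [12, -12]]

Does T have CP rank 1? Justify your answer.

If T = a (x) b (x) c then every fibre of T is a multiple of the corresponding factor, so read the factors off the fibres through the nonzero entry T[1,1,1] = 12.
The mode-1 fibre T[:,1,1] = [12, -12] gives a = [1, -1] (primitive direction); the mode-2 fibre T[1,:,1] = [12, -12] gives b = [1, -1]; then c[k] = T[1,1,k] / (a[1]·b[1]) = [12, 12, -12] / 1 = [12, 12, -12].
Expanding [1, -1] (x) [1, -1] (x) [12, 12, -12] reproduces all 12 entries of T, so T = [1, -1] (x) [1, -1] (x) [12, 12, -12] and rank(T) ≤ 1.
Equivalently every frontal slice T[:,:,k] is c[k] times the rank-1 matrix [1, -1] (x) [1, -1]. So T has rank 1 (it is nonzero).

Yes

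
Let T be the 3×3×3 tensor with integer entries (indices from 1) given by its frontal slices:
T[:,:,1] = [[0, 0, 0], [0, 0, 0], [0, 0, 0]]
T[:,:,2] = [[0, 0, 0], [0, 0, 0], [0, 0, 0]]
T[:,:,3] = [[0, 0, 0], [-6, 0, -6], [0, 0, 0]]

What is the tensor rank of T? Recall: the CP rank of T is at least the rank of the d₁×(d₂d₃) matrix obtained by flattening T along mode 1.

1

Lower bound: T ≠ 0 (e.g. T[2,1,3] = -6), so rank(T) ≥ 1.
Upper bound: if T = a ⊗ b ⊗ c then every fibre of T is a multiple of the corresponding factor, so read the factors off the fibres through the nonzero entry T[2,1,3] = -6.
The mode-1 fibre T[:,1,3] = [0, -6, 0] gives a = [0, 1, 0] (primitive direction); the mode-2 fibre T[2,:,3] = [-6, 0, -6] gives b = [1, 0, 1]; then c[k] = T[2,1,k] / (a[2]·b[1]) = [0, 0, -6] / 1 = [0, 0, -6].
Expanding [0, 1, 0] ⊗ [1, 0, 1] ⊗ [0, 0, -6] reproduces all 27 entries of T, so T = [0, 1, 0] ⊗ [1, 0, 1] ⊗ [0, 0, -6] and rank(T) ≤ 1.
These bounds meet, so rank(T) = 1.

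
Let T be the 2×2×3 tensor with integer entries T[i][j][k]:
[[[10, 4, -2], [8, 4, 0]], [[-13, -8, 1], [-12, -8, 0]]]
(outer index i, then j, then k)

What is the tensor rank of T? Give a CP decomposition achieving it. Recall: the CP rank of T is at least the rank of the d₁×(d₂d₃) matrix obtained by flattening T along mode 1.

Lower bound: the mode-3 unfolding of T (rows indexed by k, columns by (i,j) = (0,0), (0,1), (1,0), (1,1)) is [[10, 8, -13, -12], [4, 4, -8, -8], [-2, 0, 1, 0]].
There the 3×3 minor on rows k ∈ {0, 1, 2}, columns (i,j) ∈ {(0,0), (0,1), (1,0)} is det [[10, 8, -13], [4, 4, -8], [-2, 0, 1]] = 32 ≠ 0, so this unfolding has rank ≥ 3; CP rank is at least every unfolding rank, so rank(T) ≥ 3. (Flattening ranks never certify an upper bound on CP rank; for that we must actually write T with 3 rank-1 terms.)
Upper bound: T is a sum of 3 rank-1 terms, T = (0, 1) ⊗ (1, 1) ⊗ (-4, -4, 0) + (1, -1) ⊗ (1, 1) ⊗ (8, 4, 0) + (2, -1) ⊗ (1, 0) ⊗ (1, 0, -1) (one valid choice — decompositions are not unique — normalised so each a, b is primitive with positive first nonzero entry; check it by expanding all entries), so rank(T) ≤ 3.
These bounds meet, so rank(T) = 3.

rank(T) = 3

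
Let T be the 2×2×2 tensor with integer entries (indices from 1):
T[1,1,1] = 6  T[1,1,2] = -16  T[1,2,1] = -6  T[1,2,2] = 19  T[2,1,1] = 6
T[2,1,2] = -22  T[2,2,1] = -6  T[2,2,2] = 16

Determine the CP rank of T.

Lower bound: the mode-3 unfolding of T (rows indexed by k, columns by (i,j) = (1,1), (1,2), (2,1), (2,2)) is [[6, -6, 6, -6], [-16, 19, -22, 16]].
There the 2×2 minor on rows k ∈ {1, 2}, columns (i,j) ∈ {(1,1), (1,2)} is det [[6, -6], [-16, 19]] = 18 ≠ 0, so this unfolding has rank ≥ 2; CP rank is at least every unfolding rank, so rank(T) ≥ 2. (Unfolding ranks only ever bound the CP rank from below — rank(T) can be strictly larger than all of them — so the matching upper bound has to come from an explicit 2-term decomposition.)
Upper bound — finding two terms. Write S_k = T[:,:,k] for the frontal slices: S₁ = [[6, -6], [6, -6]], S₂ = [[-16, 19], [-22, 16]].
If T = a₁ ⊗ b₁ ⊗ c₁ + a₂ ⊗ b₂ ⊗ c₂ then each S_k = c₁[k]·a₁b₁ᵀ + c₂[k]·a₂b₂ᵀ. S₁ and S₂ are linearly independent, so a₁b₁ᵀ and a₂b₂ᵀ must span the same plane of matrices: they are the rank-1 matrices of the form x·S₁ + y·S₂.
det(x·S₁ + y·S₂) is −54·xy + 162·y² = (-54)·(x − 3·y)(y), vanishing at (x:y) = (3:1) and (1:0).
M₁ = 3·S₁ + S₂ = [[2, 1], [-4, -2]] = [1, -2][2, 1]ᵀ and M₂ = S₁ = [[6, -6], [6, -6]] = 6·[1, 1][1, -1]ᵀ, so take a₁ = [1, -2], b₁ = [2, 1], a₂ = [1, 1], b₂ = [1, -1].
Each slice is an integer combination of E₁ = a₁b₁ᵀ and E₂ = a₂b₂ᵀ: S₁ = 6·E₂, S₂ = E₁ − 18·E₂; reading off coefficients, c₁ = [0, 1] and c₂ = [6, -18].
Hence T = [1, -2] ⊗ [2, 1] ⊗ [0, 1] + [1, 1] ⊗ [1, -1] ⊗ [6, -18], so rank(T) ≤ 2.
These bounds meet, so rank(T) = 2.

2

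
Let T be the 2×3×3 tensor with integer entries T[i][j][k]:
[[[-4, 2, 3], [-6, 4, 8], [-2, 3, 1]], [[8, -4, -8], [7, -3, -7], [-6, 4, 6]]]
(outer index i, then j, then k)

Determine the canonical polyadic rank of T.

3

Lower bound: the mode-3 unfolding of T (rows indexed by k, columns by (i,j) = (0,0), (0,1), (0,2), (1,0), (1,1), (1,2)) is [[-4, -6, -2, 8, 7, -6], [2, 4, 3, -4, -3, 4], [3, 8, 1, -8, -7, 6]].
There the 3×3 minor on rows k ∈ {0, 1, 2}, columns (i,j) ∈ {(0,0), (0,1), (0,2)} is det [[-4, -6, -2], [2, 4, 3], [3, 8, 1]] = 30 ≠ 0, so this unfolding has rank ≥ 3; CP rank is at least every unfolding rank, so rank(T) ≥ 3. (This is only a lower bound: in general the CP rank may exceed every unfolding rank, so we still need to exhibit 3 rank-1 terms summing to T.)
Upper bound: T is a sum of 3 rank-1 terms, T = (1, -2) (x) (2, 2, -1) (x) (-2, 1, 2) + (1, 0) (x) (1, -2, 1) (x) (0, 0, -1) + (2, 1) (x) (0, 1, 2) (x) (-1, 1, 1) (written with every a and b primitive with positive leading entry and the scale carried by c; CP decompositions are not unique, and this one is verified by expanding entrywise), so rank(T) ≤ 3.
These bounds meet, so rank(T) = 3.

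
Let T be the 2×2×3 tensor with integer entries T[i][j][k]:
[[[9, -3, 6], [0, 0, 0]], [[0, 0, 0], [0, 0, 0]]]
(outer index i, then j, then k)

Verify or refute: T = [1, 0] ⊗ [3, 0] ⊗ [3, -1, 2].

Reconstruct entrywise from the claimed factors. For example, T[1,1,0] = 0 and Σₗ aₗ[1]bₗ[1]cₗ[0] = (0)·(0)·(3) = 0; checking all 12 entries, every one matches. The claim holds.

Yes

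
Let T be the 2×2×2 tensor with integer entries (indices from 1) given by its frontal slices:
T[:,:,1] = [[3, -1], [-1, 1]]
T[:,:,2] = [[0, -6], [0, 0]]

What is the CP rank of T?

2

Lower bound: the mode-1 unfolding of T (rows indexed by i, columns by (j,k) = (1,1), (1,2), (2,1), (2,2)) is [[3, 0, -1, -6], [-1, 0, 1, 0]].
There the 2×2 minor on rows i ∈ {1, 2}, columns (j,k) ∈ {(1,1), (2,1)} is det [[3, -1], [-1, 1]] = 2 ≠ 0, so this unfolding has rank ≥ 2; CP rank is at least every unfolding rank, so rank(T) ≥ 2. (This is only a lower bound: in general the CP rank may exceed every unfolding rank, so we still need to exhibit 2 rank-1 terms summing to T.)
Upper bound — finding two terms. Write S_k = T[:,:,k] for the frontal slices: S₁ = [[3, -1], [-1, 1]], S₂ = [[0, -6], [0, 0]].
If T = a₁ ⊗ b₁ ⊗ c₁ + a₂ ⊗ b₂ ⊗ c₂ then each S_k = c₁[k]·a₁b₁ᵀ + c₂[k]·a₂b₂ᵀ. S₁ and S₂ are linearly independent, so a₁b₁ᵀ and a₂b₂ᵀ must span the same plane of matrices: they are the rank-1 matrices of the form x·S₁ + y·S₂.
det(x·S₁ + y·S₂) is 2·x² − 6·xy = 2·(x − 3·y)(x), vanishing at (x:y) = (3:1) and (0:1).
M₁ = 3·S₁ + S₂ = [[9, -9], [-3, 3]] = 3·(3, -1)(1, -1)ᵀ and M₂ = S₂ = [[0, -6], [0, 0]] = (-6)·(1, 0)(0, 1)ᵀ, so take a₁ = (3, -1), b₁ = (1, -1), a₂ = (1, 0), b₂ = (0, 1).
Each slice is an integer combination of E₁ = a₁b₁ᵀ and E₂ = a₂b₂ᵀ: S₁ = E₁ + 2·E₂, S₂ = −6·E₂; reading off coefficients, c₁ = (1, 0) and c₂ = (2, -6).
Hence T = (3, -1) ⊗ (1, -1) ⊗ (1, 0) + (1, 0) ⊗ (0, 1) ⊗ (2, -6), so rank(T) ≤ 2.
These bounds meet, so rank(T) = 2.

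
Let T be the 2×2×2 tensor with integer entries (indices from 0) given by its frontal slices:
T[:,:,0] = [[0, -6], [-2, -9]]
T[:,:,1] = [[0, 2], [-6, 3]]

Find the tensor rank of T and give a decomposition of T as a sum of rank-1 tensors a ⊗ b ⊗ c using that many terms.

rank(T) = 2

Lower bound: the mode-2 unfolding of T (rows indexed by j, columns by (i,k) = (0,0), (0,1), (1,0), (1,1)) is [[0, 0, -2, -6], [-6, 2, -9, 3]].
There the 2×2 minor on rows j ∈ {0, 1}, columns (i,k) ∈ {(0,0), (1,0)} is det [[0, -2], [-6, -9]] = -12 ≠ 0, so this unfolding has rank ≥ 2; CP rank is at least every unfolding rank, so rank(T) ≥ 2. (This is only a lower bound: in general the CP rank may exceed every unfolding rank, so we still need to exhibit 2 rank-1 terms summing to T.)
Upper bound — finding two terms. Write S_k = T[:,:,k] for the frontal slices: S₀ = [[0, -6], [-2, -9]], S₁ = [[0, 2], [-6, 3]].
If T = a₁ ⊗ b₁ ⊗ c₁ + a₂ ⊗ b₂ ⊗ c₂ then each S_k = c₁[k]·a₁b₁ᵀ + c₂[k]·a₂b₂ᵀ. S₀ and S₁ are linearly independent, so a₁b₁ᵀ and a₂b₂ᵀ must span the same plane of matrices: they are the rank-1 matrices of the form x·S₀ + y·S₁.
det(x·S₀ + y·S₁) is −12·x² − 32·xy + 12·y² = (-4)·(x + 3·y)(3·x − y), vanishing at (x:y) = (3:-1) and (1:3).
M₁ = 3·S₀ − S₁ = [[0, -20], [0, -30]] = (-10)·[2, 3][0, 1]ᵀ and M₂ = S₀ + 3·S₁ = [[0, 0], [-20, 0]] = (-20)·[0, 1][1, 0]ᵀ, so take a₁ = [2, 3], b₁ = [0, 1], a₂ = [0, 1], b₂ = [1, 0].
Each slice is an integer combination of E₁ = a₁b₁ᵀ and E₂ = a₂b₂ᵀ: S₀ = −3·E₁ − 2·E₂, S₁ = E₁ − 6·E₂; reading off coefficients, c₁ = [-3, 1] and c₂ = [-2, -6].
Hence T = [2, 3] ⊗ [0, 1] ⊗ [-3, 1] + [0, 1] ⊗ [1, 0] ⊗ [-2, -6], so rank(T) ≤ 2.
These bounds meet, so rank(T) = 2.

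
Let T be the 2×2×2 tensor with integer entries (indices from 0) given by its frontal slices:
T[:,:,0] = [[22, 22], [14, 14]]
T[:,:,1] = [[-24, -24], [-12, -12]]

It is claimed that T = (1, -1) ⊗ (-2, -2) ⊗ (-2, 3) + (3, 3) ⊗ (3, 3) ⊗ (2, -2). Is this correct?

Reconstruct entrywise from the claimed factors. For example, T[0,0,0] = 22 and Σₗ aₗ[0]bₗ[0]cₗ[0] = (1)·(-2)·(-2) + (3)·(3)·(2) = 22; checking all 8 entries, every one matches. The claim holds.

Yes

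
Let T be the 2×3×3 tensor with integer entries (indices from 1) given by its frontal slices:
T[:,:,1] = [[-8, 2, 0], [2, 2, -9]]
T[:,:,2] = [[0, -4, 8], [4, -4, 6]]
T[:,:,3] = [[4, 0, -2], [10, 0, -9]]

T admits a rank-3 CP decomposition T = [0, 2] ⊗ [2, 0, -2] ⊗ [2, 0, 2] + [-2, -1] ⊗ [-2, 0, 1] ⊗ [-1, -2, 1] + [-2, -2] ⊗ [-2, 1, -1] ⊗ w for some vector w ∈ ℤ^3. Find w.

w = [-1, 2, 0]

Subtract the known terms from T to get the rank-1 residual R = [-2, -2] ⊗ [-2, 1, -1] ⊗ w, so R[i,j,k] = a[i]·b[j]·w[k]. Pick indices with nonzero a[1]·b[1] = (-2)·(-2) = 4. Only the fibre through (1,1,·) is needed: R[1,1,:] = T[1,1,:] − Σₗ aₗ[1]bₗ[1]cₗ = [-8, 0, 4] − (0)·(2)·[2, 0, 2] − (-2)·(-2)·[-1, -2, 1] = [-4, 8, 0]. Then w[k] = R[1,1,k] / 4 for each k, giving w = [-4, 8, 0] / 4 = [-1, 2, 0].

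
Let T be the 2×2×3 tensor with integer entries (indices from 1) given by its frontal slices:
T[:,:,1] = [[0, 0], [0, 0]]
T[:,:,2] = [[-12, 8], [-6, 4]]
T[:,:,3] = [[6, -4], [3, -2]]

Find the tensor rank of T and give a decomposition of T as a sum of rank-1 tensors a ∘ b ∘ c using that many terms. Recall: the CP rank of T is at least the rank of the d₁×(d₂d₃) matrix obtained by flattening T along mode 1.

Lower bound: T ≠ 0 (e.g. T[1,1,2] = -12), so rank(T) ≥ 1.
Upper bound: if T = a ∘ b ∘ c then every fibre of T is a multiple of the corresponding factor, so read the factors off the fibres through the nonzero entry T[1,1,2] = -12.
The mode-1 fibre T[:,1,2] = [-12, -6] gives a = [2, 1] (primitive direction); the mode-2 fibre T[1,:,2] = [-12, 8] gives b = [3, -2]; then c[k] = T[1,1,k] / (a[1]·b[1]) = [0, -12, 6] / 6 = [0, -2, 1].
Expanding [2, 1] ∘ [3, -2] ∘ [0, -2, 1] reproduces all 12 entries of T, so T = [2, 1] ∘ [3, -2] ∘ [0, -2, 1] and rank(T) ≤ 1.
These bounds meet, so rank(T) = 1.
Check entry T[2,2,3] = -2: (1)·(-2)·(1) = -2.

rank(T) = 1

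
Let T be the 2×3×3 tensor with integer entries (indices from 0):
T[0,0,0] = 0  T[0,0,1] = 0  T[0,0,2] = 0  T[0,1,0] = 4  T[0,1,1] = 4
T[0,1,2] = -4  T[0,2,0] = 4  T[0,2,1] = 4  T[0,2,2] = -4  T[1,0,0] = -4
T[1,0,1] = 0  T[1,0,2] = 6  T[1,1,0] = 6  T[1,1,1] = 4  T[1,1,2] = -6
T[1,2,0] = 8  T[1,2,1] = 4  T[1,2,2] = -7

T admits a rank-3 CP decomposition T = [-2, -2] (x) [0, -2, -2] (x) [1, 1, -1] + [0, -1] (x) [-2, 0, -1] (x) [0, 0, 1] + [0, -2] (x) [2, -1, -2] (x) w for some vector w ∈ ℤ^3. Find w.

w = [1, 0, -1]

Subtract the known terms from T to get the rank-1 residual R = [0, -2] (x) [2, -1, -2] (x) w, so R[i,j,k] = a[i]·b[j]·w[k]. Pick indices with nonzero a[1]·b[0] = (-2)·(2) = -4. Only the fibre through (1,0,·) is needed: R[1,0,:] = T[1,0,:] − Σₗ aₗ[1]bₗ[0]cₗ = [-4, 0, 6] − (-2)·(0)·[1, 1, -1] − (-1)·(-2)·[0, 0, 1] = [-4, 0, 4]. Then w[k] = R[1,0,k] / -4 for each k, giving w = [-4, 0, 4] / -4 = [1, 0, -1].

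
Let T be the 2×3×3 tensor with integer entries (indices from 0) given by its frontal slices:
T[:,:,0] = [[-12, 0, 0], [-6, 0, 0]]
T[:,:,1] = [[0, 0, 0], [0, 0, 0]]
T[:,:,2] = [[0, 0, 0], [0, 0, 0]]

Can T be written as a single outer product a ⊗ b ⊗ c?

Yes

If T = a ⊗ b ⊗ c then every fibre of T is a multiple of the corresponding factor, so read the factors off the fibres through the nonzero entry T[0,0,0] = -12.
The mode-1 fibre T[:,0,0] = [-12, -6] gives a = [2, 1] (primitive direction); the mode-2 fibre T[0,:,0] = [-12, 0, 0] gives b = [1, 0, 0]; then c[k] = T[0,0,k] / (a[0]·b[0]) = [-12, 0, 0] / 2 = [-6, 0, 0].
Expanding [2, 1] ⊗ [1, 0, 0] ⊗ [-6, 0, 0] reproduces all 18 entries of T, so T = [2, 1] ⊗ [1, 0, 0] ⊗ [-6, 0, 0] and rank(T) ≤ 1.
Equivalently every frontal slice T[:,:,k] is c[k] times the rank-1 matrix [2, 1] ⊗ [1, 0, 0]. So T has rank 1 (it is nonzero).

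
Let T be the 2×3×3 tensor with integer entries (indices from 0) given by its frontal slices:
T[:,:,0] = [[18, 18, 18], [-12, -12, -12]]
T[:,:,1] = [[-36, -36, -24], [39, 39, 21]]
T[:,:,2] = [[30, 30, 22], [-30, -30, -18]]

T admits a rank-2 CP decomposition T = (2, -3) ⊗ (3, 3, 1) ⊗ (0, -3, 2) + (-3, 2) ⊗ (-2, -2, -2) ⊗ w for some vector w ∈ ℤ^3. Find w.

w = (3, -3, 3)

Subtract the known terms from T to get the rank-1 residual R = (-3, 2) ⊗ (-2, -2, -2) ⊗ w, so R[i,j,k] = a[i]·b[j]·w[k]. Pick indices with nonzero a[0]·b[0] = (-3)·(-2) = 6. Only the fibre through (0,0,·) is needed: R[0,0,:] = T[0,0,:] − Σₗ aₗ[0]bₗ[0]cₗ = [18, -36, 30] − (2)·(3)·(0, -3, 2) = [18, -18, 18]. Then w[k] = R[0,0,k] / 6 for each k, giving w = [18, -18, 18] / 6 = (3, -3, 3).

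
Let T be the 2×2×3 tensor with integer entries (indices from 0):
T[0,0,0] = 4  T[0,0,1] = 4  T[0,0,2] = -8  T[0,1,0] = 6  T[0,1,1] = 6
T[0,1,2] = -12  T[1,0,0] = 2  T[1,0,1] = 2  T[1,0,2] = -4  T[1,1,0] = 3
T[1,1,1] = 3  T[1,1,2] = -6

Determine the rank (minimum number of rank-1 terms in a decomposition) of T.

1

Lower bound: T ≠ 0 (e.g. T[0,0,0] = 4), so rank(T) ≥ 1.
Upper bound: if T = a ∘ b ∘ c then every fibre of T is a multiple of the corresponding factor, so read the factors off the fibres through the nonzero entry T[0,0,0] = 4.
The mode-1 fibre T[:,0,0] = [4, 2] gives a = [2, 1] (primitive direction); the mode-2 fibre T[0,:,0] = [4, 6] gives b = [2, 3]; then c[k] = T[0,0,k] / (a[0]·b[0]) = [4, 4, -8] / 4 = [1, 1, -2].
Expanding [2, 1] ∘ [2, 3] ∘ [1, 1, -2] reproduces all 12 entries of T, so T = [2, 1] ∘ [2, 3] ∘ [1, 1, -2] and rank(T) ≤ 1.
These bounds meet, so rank(T) = 1.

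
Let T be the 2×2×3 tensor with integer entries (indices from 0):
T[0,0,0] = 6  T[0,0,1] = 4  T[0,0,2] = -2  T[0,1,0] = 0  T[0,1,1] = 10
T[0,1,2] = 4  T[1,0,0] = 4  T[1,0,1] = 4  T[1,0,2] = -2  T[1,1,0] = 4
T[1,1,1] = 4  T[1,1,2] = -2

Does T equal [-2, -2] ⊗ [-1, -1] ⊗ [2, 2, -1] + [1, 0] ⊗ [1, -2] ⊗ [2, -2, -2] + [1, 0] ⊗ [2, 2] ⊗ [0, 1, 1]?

Yes

Reconstruct entrywise from the claimed factors. For example, T[0,1,2] = 4 and Σₗ aₗ[0]bₗ[1]cₗ[2] = (-2)·(-1)·(-1) + (1)·(-2)·(-2) + (1)·(2)·(1) = 4; checking all 12 entries, every one matches. The claim holds.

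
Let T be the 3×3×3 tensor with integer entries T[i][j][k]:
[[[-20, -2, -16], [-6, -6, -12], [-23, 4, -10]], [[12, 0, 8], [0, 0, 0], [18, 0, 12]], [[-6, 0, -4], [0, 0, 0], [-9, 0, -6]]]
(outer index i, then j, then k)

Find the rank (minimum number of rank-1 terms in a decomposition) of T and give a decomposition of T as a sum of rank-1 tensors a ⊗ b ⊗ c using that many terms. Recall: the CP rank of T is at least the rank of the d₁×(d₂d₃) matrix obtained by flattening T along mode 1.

rank(T) = 2

Lower bound: the mode-2 unfolding of T (rows indexed by j, columns by (i,k) = (0,0), (0,1), (0,2), (1,0), (1,1), (1,2), (2,0), (2,1), (2,2)) is [[-20, -2, -16, 12, 0, 8, -6, 0, -4], [-6, -6, -12, 0, 0, 0, 0, 0, 0], [-23, 4, -10, 18, 0, 12, -9, 0, -6]].
There the 2×2 minor on rows j ∈ {0, 1}, columns (i,k) ∈ {(0,0), (0,1)} is det [[-20, -2], [-6, -6]] = 108 ≠ 0, so this unfolding has rank ≥ 2; CP rank is at least every unfolding rank, so rank(T) ≥ 2. (Flattening ranks never certify an upper bound on CP rank; for that we must actually write T with 2 rank-1 terms.)
Upper bound — finding two terms. Write S_k = T[:,:,k] for the frontal slices: S₀ = [[-20, -6, -23], [12, 0, 18], [-6, 0, -9]], S₁ = [[-2, -6, 4], [0, 0, 0], [0, 0, 0]], S₂ = [[-16, -12, -10], [8, 0, 12], [-4, 0, -6]].
If T = a₁ ⊗ b₁ ⊗ c₁ + a₂ ⊗ b₂ ⊗ c₂ then each S_k = c₁[k]·a₁b₁ᵀ + c₂[k]·a₂b₂ᵀ. S₀ and S₁ are linearly independent, so a₁b₁ᵀ and a₂b₂ᵀ must span the same plane of matrices: they are the rank-1 matrices of the form x·S₀ + y·S₁.
The 2×2 minor of x·S₀ + y·S₁ on rows {0,1}, columns {0,1} is 72·x² + 72·xy = 72·(x + y)(x), vanishing at (x:y) = (1:-1) and (0:1).
M₁ = S₀ − S₁ = [[-18, 0, -27], [12, 0, 18], [-6, 0, -9]] = (-3)·[3, -2, 1][2, 0, 3]ᵀ and M₂ = S₁ = [[-2, -6, 4], [0, 0, 0], [0, 0, 0]] = (-2)·[1, 0, 0][1, 3, -2]ᵀ, so take a₁ = [3, -2, 1], b₁ = [2, 0, 3], a₂ = [1, 0, 0], b₂ = [1, 3, -2].
Each slice is an integer combination of E₁ = a₁b₁ᵀ and E₂ = a₂b₂ᵀ: S₀ = −3·E₁ − 2·E₂, S₁ = −2·E₂, S₂ = −2·E₁ − 4·E₂; reading off coefficients, c₁ = [-3, 0, -2] and c₂ = [-2, -2, -4].
Hence T = [3, -2, 1] ⊗ [2, 0, 3] ⊗ [-3, 0, -2] + [1, 0, 0] ⊗ [1, 3, -2] ⊗ [-2, -2, -4], so rank(T) ≤ 2.
These bounds meet, so rank(T) = 2.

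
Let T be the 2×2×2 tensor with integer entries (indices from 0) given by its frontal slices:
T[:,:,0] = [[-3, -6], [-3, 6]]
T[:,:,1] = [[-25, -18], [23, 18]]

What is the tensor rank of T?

2

Lower bound: the mode-1 unfolding of T (rows indexed by i, columns by (j,k) = (0,0), (0,1), (1,0), (1,1)) is [[-3, -25, -6, -18], [-3, 23, 6, 18]].
There the 2×2 minor on rows i ∈ {0, 1}, columns (j,k) ∈ {(0,0), (0,1)} is det [[-3, -25], [-3, 23]] = -144 ≠ 0, so this unfolding has rank ≥ 2; CP rank is at least every unfolding rank, so rank(T) ≥ 2. (Flattening ranks never certify an upper bound on CP rank; for that we must actually write T with 2 rank-1 terms.)
Upper bound — finding two terms. Write S_k = T[:,:,k] for the frontal slices: S₀ = [[-3, -6], [-3, 6]], S₁ = [[-25, -18], [23, 18]].
If T = a₁ (x) b₁ (x) c₁ + a₂ (x) b₂ (x) c₂ then each S_k = c₁[k]·a₁b₁ᵀ + c₂[k]·a₂b₂ᵀ. S₀ and S₁ are linearly independent, so a₁b₁ᵀ and a₂b₂ᵀ must span the same plane of matrices: they are the rank-1 matrices of the form x·S₀ + y·S₁.
det(x·S₀ + y·S₁) is −36·x² − 120·xy − 36·y² = (-12)·(x + 3·y)(3·x + y), vanishing at (x:y) = (3:-1) and (1:-3).
M₁ = 3·S₀ − S₁ = [[16, 0], [-32, 0]] = 16·(1, -2)(1, 0)ᵀ and M₂ = S₀ − 3·S₁ = [[72, 48], [-72, -48]] = 24·(1, -1)(3, 2)ᵀ, so take a₁ = (1, -2), b₁ = (1, 0), a₂ = (1, -1), b₂ = (3, 2).
Each slice is an integer combination of E₁ = a₁b₁ᵀ and E₂ = a₂b₂ᵀ: S₀ = 6·E₁ − 3·E₂, S₁ = 2·E₁ − 9·E₂; reading off coefficients, c₁ = (6, 2) and c₂ = (-3, -9).
Hence T = (1, -2) (x) (1, 0) (x) (6, 2) + (1, -1) (x) (3, 2) (x) (-3, -9), so rank(T) ≤ 2.
These bounds meet, so rank(T) = 2.
Check entry T[1,0,1] = 23: (-2)·(1)·(2) + (-1)·(3)·(-9) = 23.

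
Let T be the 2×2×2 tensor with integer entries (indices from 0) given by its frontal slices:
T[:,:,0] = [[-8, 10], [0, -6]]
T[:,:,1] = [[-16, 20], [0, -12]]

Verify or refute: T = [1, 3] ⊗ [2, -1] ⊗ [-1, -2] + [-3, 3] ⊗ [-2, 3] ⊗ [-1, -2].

Yes

Reconstruct entrywise from the claimed factors. For example, T[0,0,0] = -8 and Σₗ aₗ[0]bₗ[0]cₗ[0] = (1)·(2)·(-1) + (-3)·(-2)·(-1) = -8; checking all 8 entries, every one matches. The claim holds.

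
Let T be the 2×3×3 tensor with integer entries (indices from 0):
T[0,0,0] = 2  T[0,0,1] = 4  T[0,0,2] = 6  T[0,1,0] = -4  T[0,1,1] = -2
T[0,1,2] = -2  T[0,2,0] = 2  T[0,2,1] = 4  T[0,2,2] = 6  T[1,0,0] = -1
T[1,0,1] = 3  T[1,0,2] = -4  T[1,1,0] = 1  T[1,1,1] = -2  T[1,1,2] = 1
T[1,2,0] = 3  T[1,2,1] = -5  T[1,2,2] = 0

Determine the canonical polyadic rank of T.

3

Lower bound: the mode-3 unfolding of T (rows indexed by k, columns by (i,j) = (0,0), (0,1), (0,2), (1,0), (1,1), (1,2)) is [[2, -4, 2, -1, 1, 3], [4, -2, 4, 3, -2, -5], [6, -2, 6, -4, 1, 0]].
There the 3×3 minor on rows k ∈ {0, 1, 2}, columns (i,j) ∈ {(0,0), (0,1), (1,0)} is det [[2, -4, -1], [4, -2, 3], [6, -2, -4]] = -112 ≠ 0, so this unfolding has rank ≥ 3; CP rank is at least every unfolding rank, so rank(T) ≥ 3. (Unfolding ranks only ever bound the CP rank from below — rank(T) can be strictly larger than all of them — so the matching upper bound has to come from an explicit 3-term decomposition.)
Upper bound: T is a sum of 3 rank-1 terms, T = [0, 1] ⊗ [2, -1, -2] ⊗ [-1, 2, -1] + [1, 0] ⊗ [1, -1, 1] ⊗ [4, 2, 2] + [2, -1] ⊗ [1, 0, 1] ⊗ [-1, 1, 2] (written with every a and b primitive with positive leading entry and the scale carried by c; CP decompositions are not unique, and this one is verified by expanding entrywise), so rank(T) ≤ 3.
These bounds meet, so rank(T) = 3.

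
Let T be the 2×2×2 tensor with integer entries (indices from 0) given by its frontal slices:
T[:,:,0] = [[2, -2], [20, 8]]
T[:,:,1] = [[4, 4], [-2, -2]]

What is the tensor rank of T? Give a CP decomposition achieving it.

rank(T) = 2

Lower bound: in the mode-1 unfolding of T (rows indexed by i, columns by (j,k)) the 2×2 minor on rows i ∈ {0, 1}, columns (j,k) ∈ {(0,0), (0,1)} is det [[2, 4], [20, -2]] = -84 ≠ 0, so that unfolding has rank ≥ 2 and hence rank(T) ≥ 2 (CP rank is at least every unfolding rank, though it can be larger).
Upper bound: with S_k = T[:,:,k], the two rank-1 terms a₁b₁ᵀ, a₂b₂ᵀ are the rank-1 members of the pencil x·S₀ + y·S₁.
det(x·S₀ + y·S₁) is 56·x² − 56·xy = 56·(x − y)(x), vanishing at (x:y) = (1:1) and (0:1).
M₁ = S₀ + S₁ = [[6, 2], [18, 6]] = 2·[1, 3][3, 1]ᵀ and M₂ = S₁ = [[4, 4], [-2, -2]] = 2·[2, -1][1, 1]ᵀ, so take a₁ = [1, 3], b₁ = [3, 1], a₂ = [2, -1], b₂ = [1, 1].
Each slice is an integer combination of E₁ = a₁b₁ᵀ and E₂ = a₂b₂ᵀ: S₀ = 2·E₁ − 2·E₂, S₁ = 2·E₂; reading off coefficients, c₁ = [2, 0] and c₂ = [-2, 2].
Hence T = [1, 3] (x) [3, 1] (x) [2, 0] + [2, -1] (x) [1, 1] (x) [-2, 2], so rank(T) ≤ 2.
These bounds meet, so rank(T) = 2.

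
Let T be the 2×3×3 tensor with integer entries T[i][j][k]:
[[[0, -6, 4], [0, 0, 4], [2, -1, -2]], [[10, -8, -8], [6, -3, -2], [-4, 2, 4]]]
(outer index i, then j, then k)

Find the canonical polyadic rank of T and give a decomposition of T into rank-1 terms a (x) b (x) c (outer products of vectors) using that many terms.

Lower bound: the mode-2 unfolding of T (rows indexed by j, columns by (i,k) = (0,0), (0,1), (0,2), (1,0), (1,1), (1,2)) is [[0, -6, 4, 10, -8, -8], [0, 0, 4, 6, -3, -2], [2, -1, -2, -4, 2, 4]].
There the 3×3 minor on rows j ∈ {0, 1, 2}, columns (i,k) ∈ {(0,0), (0,1), (0,2)} is det [[0, -6, 4], [0, 0, 4], [2, -1, -2]] = -48 ≠ 0, so this unfolding has rank ≥ 3; CP rank is at least every unfolding rank, so rank(T) ≥ 3. (Flattening ranks never certify an upper bound on CP rank; for that we must actually write T with 3 rank-1 terms.)
Upper bound: T is a sum of 3 rank-1 terms, T = [1, -2] (x) [2, 1, -1] (x) [-2, 1, 2] + [1, 1] (x) [0, 1, 0] (x) [2, -1, 2] + [2, 1] (x) [1, 0, 0] (x) [2, -4, 0] (written with every a and b primitive with positive leading entry and the scale carried by c; CP decompositions are not unique, and this one is verified by expanding entrywise), so rank(T) ≤ 3.
These bounds meet, so rank(T) = 3.

rank(T) = 3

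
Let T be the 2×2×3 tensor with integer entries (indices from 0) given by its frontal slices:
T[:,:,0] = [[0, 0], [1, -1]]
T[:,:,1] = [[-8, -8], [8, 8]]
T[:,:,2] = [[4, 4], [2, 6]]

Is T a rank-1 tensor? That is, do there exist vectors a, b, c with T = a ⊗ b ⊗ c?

No

The mode-3 unfolding of T (rows indexed by k, columns by (i,j) = (0,0), (0,1), (1,0), (1,1)) is [[0, 0, 1, -1], [-8, -8, 8, 8], [4, 4, 2, 6]].
There the 3×3 minor on rows k ∈ {0, 1, 2}, columns (i,j) ∈ {(0,0), (1,0), (1,1)} is det [[0, 1, -1], [-8, 8, 8], [4, 2, 6]] = 128 ≠ 0, so this unfolding has rank ≥ 3; CP rank is at least every unfolding rank, so rank(T) ≥ 3.
In particular rank(T) ≥ 3 > 1, so T is not rank-1.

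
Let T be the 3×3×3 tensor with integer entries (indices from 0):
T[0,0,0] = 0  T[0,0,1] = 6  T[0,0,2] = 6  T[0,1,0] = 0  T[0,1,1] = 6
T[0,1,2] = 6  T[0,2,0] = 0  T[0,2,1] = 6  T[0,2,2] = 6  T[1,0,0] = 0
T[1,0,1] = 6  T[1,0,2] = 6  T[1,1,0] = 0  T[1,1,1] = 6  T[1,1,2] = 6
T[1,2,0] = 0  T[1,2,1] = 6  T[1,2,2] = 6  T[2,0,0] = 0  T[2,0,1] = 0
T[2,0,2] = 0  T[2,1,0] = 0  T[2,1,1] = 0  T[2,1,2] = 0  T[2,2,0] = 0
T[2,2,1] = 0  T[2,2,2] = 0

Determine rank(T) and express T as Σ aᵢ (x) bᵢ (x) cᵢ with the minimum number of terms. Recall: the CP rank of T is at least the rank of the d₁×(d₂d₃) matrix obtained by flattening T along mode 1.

rank(T) = 1

Lower bound: T ≠ 0 (e.g. T[0,0,1] = 6), so rank(T) ≥ 1.
Upper bound: the mode-1 fibre T[:,0,1] = [6, 6, 0] gives a = [1, 1, 0] (primitive direction); the mode-2 fibre T[0,:,1] = [6, 6, 6] gives b = [1, 1, 1]; then c[k] = T[0,0,k] / (a[0]·b[0]) = [0, 6, 6] / 1 = [0, 6, 6].
Expanding [1, 1, 0] (x) [1, 1, 1] (x) [0, 6, 6] reproduces all 27 entries of T, so T = [1, 1, 0] (x) [1, 1, 1] (x) [0, 6, 6] and rank(T) ≤ 1.
These bounds meet, so rank(T) = 1.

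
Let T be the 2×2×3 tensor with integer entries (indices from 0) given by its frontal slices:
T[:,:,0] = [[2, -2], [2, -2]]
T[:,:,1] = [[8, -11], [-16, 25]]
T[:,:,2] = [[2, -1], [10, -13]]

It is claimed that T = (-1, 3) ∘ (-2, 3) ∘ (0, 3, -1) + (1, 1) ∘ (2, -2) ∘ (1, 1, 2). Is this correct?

Reconstruct entrywise from the claimed factors. For example, T[1,0,2] = 10 and Σₗ aₗ[1]bₗ[0]cₗ[2] = (3)·(-2)·(-1) + (1)·(2)·(2) = 10; checking all 12 entries, every one matches. The claim holds.

Yes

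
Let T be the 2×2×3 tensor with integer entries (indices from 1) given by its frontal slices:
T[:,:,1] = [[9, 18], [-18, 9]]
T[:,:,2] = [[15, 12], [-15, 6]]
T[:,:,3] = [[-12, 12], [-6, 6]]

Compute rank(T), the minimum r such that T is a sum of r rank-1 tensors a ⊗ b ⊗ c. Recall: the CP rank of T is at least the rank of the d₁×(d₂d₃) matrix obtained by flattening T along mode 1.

Lower bound: the mode-1 unfolding of T (rows indexed by i, columns by (j,k) = (1,1), (1,2), (1,3), (2,1), (2,2), (2,3)) is [[9, 15, -12, 18, 12, 12], [-18, -15, -6, 9, 6, 6]].
There the 2×2 minor on rows i ∈ {1, 2}, columns (j,k) ∈ {(1,1), (1,2)} is det [[9, 15], [-18, -15]] = 135 ≠ 0, so this unfolding has rank ≥ 2; CP rank is at least every unfolding rank, so rank(T) ≥ 2. (Flattening ranks never certify an upper bound on CP rank; for that we must actually write T with 2 rank-1 terms.)
Upper bound — finding two terms. Write S_k = T[:,:,k] for the frontal slices: S₁ = [[9, 18], [-18, 9]], S₂ = [[15, 12], [-15, 6]], S₃ = [[-12, 12], [-6, 6]].
If T = a₁ ⊗ b₁ ⊗ c₁ + a₂ ⊗ b₂ ⊗ c₂ then each S_k = c₁[k]·a₁b₁ᵀ + c₂[k]·a₂b₂ᵀ. S₁ and S₂ are linearly independent, so a₁b₁ᵀ and a₂b₂ᵀ must span the same plane of matrices: they are the rank-1 matrices of the form x·S₁ + y·S₂.
det(x·S₁ + y·S₂) is 405·x² + 675·xy + 270·y² = 135·(3·x + 2·y)(x + y), vanishing at (x:y) = (2:-3) and (1:-1).
M₁ = 2·S₁ − 3·S₂ = [[-27, 0], [9, 0]] = (-9)·[3, -1][1, 0]ᵀ and M₂ = S₁ − S₂ = [[-6, 6], [-3, 3]] = (-3)·[2, 1][1, -1]ᵀ, so take a₁ = [3, -1], b₁ = [1, 0], a₂ = [2, 1], b₂ = [1, -1].
Each slice is an integer combination of E₁ = a₁b₁ᵀ and E₂ = a₂b₂ᵀ: S₁ = 9·E₁ − 9·E₂, S₂ = 9·E₁ − 6·E₂, S₃ = −6·E₂; reading off coefficients, c₁ = [9, 9, 0] and c₂ = [-9, -6, -6].
Hence T = [3, -1] ⊗ [1, 0] ⊗ [9, 9, 0] + [2, 1] ⊗ [1, -1] ⊗ [-9, -6, -6], so rank(T) ≤ 2.
These bounds meet, so rank(T) = 2.

2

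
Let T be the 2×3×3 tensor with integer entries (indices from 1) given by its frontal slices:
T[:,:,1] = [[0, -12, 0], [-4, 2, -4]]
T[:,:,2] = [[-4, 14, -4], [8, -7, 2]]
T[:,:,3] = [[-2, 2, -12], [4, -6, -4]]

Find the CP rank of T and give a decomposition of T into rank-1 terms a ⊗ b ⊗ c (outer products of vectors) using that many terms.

rank(T) = 3

Lower bound: the mode-3 unfolding of T (rows indexed by k, columns by (i,j) = (1,1), (1,2), (1,3), (2,1), (2,2), (2,3)) is [[0, -12, 0, -4, 2, -4], [-4, 14, -4, 8, -7, 2], [-2, 2, -12, 4, -6, -4]].
There the 3×3 minor on rows k ∈ {1, 2, 3}, columns (i,j) ∈ {(1,1), (1,2), (1,3)} is det [[0, -12, 0], [-4, 14, -4], [-2, 2, -12]] = 480 ≠ 0, so this unfolding has rank ≥ 3; CP rank is at least every unfolding rank, so rank(T) ≥ 3. (Flattening ranks never certify an upper bound on CP rank; for that we must actually write T with 3 rank-1 terms.)
Upper bound: T is a sum of 3 rank-1 terms, T = [1, -1] ⊗ [1, -1, 0] ⊗ [4, -8, -4] + [1, 0] ⊗ [1, 1, -2] ⊗ [-4, 4, 2] + [2, 1] ⊗ [0, 1, 2] ⊗ [-2, 1, -2] (written with every a and b primitive with positive leading entry and the scale carried by c; CP decompositions are not unique, and this one is verified by expanding entrywise), so rank(T) ≤ 3.
These bounds meet, so rank(T) = 3.
Check entry T[2,3,1] = -4: (-1)·(0)·(4) + (0)·(-2)·(-4) + (1)·(2)·(-2) = -4.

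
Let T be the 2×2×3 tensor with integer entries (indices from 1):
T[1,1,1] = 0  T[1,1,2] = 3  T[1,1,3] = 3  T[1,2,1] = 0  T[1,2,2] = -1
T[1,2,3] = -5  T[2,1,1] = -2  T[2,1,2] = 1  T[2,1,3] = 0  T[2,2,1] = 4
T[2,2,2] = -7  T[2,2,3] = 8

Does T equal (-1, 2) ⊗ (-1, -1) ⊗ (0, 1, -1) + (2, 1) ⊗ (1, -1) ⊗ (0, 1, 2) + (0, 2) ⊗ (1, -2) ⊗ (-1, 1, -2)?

Reconstruct entrywise from the claimed factors. For example, T[1,2,3] = -5 and Σₗ aₗ[1]bₗ[2]cₗ[3] = (-1)·(-1)·(-1) + (2)·(-1)·(2) + (0)·(-2)·(-2) = -5; checking all 12 entries, every one matches. The claim holds.

Yes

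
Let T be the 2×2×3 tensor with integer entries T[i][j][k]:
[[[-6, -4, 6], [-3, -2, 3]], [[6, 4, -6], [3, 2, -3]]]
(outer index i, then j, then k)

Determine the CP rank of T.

1

Lower bound: T ≠ 0 (e.g. T[0,0,0] = -6), so rank(T) ≥ 1.
Upper bound: if T = a ⊗ b ⊗ c then every fibre of T is a multiple of the corresponding factor, so read the factors off the fibres through the nonzero entry T[0,0,0] = -6.
The mode-1 fibre T[:,0,0] = [-6, 6] gives a = [1, -1] (primitive direction); the mode-2 fibre T[0,:,0] = [-6, -3] gives b = [2, 1]; then c[k] = T[0,0,k] / (a[0]·b[0]) = [-6, -4, 6] / 2 = [-3, -2, 3].
Expanding [1, -1] ⊗ [2, 1] ⊗ [-3, -2, 3] reproduces all 12 entries of T, so T = [1, -1] ⊗ [2, 1] ⊗ [-3, -2, 3] and rank(T) ≤ 1.
These bounds meet, so rank(T) = 1.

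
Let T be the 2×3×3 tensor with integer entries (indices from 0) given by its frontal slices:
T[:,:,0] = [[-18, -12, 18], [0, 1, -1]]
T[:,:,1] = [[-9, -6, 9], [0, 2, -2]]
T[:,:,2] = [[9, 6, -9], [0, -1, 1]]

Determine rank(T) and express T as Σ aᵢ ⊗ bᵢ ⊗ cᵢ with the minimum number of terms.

Lower bound: in the mode-3 unfolding of T (rows indexed by k, columns by (i,j)) the 2×2 minor on rows k ∈ {0, 1}, columns (i,j) ∈ {(0,0), (1,1)} is det [[-18, 1], [-9, 2]] = -27 ≠ 0, so that unfolding has rank ≥ 2 and hence rank(T) ≥ 2 (CP rank is at least every unfolding rank, though it can be larger).
Upper bound: with S_k = T[:,:,k], the two rank-1 terms a₁b₁ᵀ, a₂b₂ᵀ are the rank-1 members of the pencil x·S₀ + y·S₁.
The 2×2 minor of x·S₀ + y·S₁ on rows {0,1}, columns {0,1} is −18·x² − 45·xy − 18·y² = (-9)·(x + 2·y)(2·x + y), vanishing at (x:y) = (2:-1) and (1:-2).
M₁ = 2·S₀ − S₁ = [[-27, -18, 27], [0, 0, 0]] = (-9)·[1, 0][3, 2, -3]ᵀ and M₂ = S₀ − 2·S₁ = [[0, 0, 0], [0, -3, 3]] = (-3)·[0, 1][0, 1, -1]ᵀ, so take a₁ = [1, 0], b₁ = [3, 2, -3], a₂ = [0, 1], b₂ = [0, 1, -1].
Each slice is an integer combination of E₁ = a₁b₁ᵀ and E₂ = a₂b₂ᵀ: S₀ = −6·E₁ + E₂, S₁ = −3·E₁ + 2·E₂, S₂ = 3·E₁ − E₂; reading off coefficients, c₁ = [-6, -3, 3] and c₂ = [1, 2, -1].
Hence T = [1, 0] ⊗ [3, 2, -3] ⊗ [-6, -3, 3] + [0, 1] ⊗ [0, 1, -1] ⊗ [1, 2, -1], so rank(T) ≤ 2.
These bounds meet, so rank(T) = 2.

rank(T) = 2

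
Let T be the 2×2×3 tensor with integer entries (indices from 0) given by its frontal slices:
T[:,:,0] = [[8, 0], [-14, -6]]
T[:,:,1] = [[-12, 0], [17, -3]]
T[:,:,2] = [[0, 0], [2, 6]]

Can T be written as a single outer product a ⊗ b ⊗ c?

The mode-3 unfolding of T (rows indexed by k, columns by (i,j) = (0,0), (0,1), (1,0), (1,1)) is [[8, 0, -14, -6], [-12, 0, 17, -3], [0, 0, 2, 6]].
There the 2×2 minor on rows k ∈ {0, 1}, columns (i,j) ∈ {(0,0), (1,0)} is det [[8, -14], [-12, 17]] = -32 ≠ 0, so this unfolding has rank ≥ 2; CP rank is at least every unfolding rank, so rank(T) ≥ 2.
In particular rank(T) ≥ 2 > 1, so T is not rank-1.

No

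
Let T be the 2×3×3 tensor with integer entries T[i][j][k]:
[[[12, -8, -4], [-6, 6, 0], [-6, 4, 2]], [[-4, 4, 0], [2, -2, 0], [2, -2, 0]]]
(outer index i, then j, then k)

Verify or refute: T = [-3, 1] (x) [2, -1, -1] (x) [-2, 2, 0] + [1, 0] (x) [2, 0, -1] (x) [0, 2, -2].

Yes

Reconstruct entrywise from the claimed factors. For example, T[0,1,2] = 0 and Σₗ aₗ[0]bₗ[1]cₗ[2] = (-3)·(-1)·(0) + (1)·(0)·(-2) = 0; checking all 18 entries, every one matches. The claim holds.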